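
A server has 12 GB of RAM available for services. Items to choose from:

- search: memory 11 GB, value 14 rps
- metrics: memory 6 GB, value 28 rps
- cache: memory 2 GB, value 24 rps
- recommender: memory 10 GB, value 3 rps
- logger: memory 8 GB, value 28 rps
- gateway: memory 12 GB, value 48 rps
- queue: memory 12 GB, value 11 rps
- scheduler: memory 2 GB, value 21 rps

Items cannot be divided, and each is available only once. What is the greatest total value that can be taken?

73 rps

Check high-value combinations within 12 GB:
- metrics+cache+scheduler: memory 6+2+2=10, value 28+24+21=73
- cache+logger+scheduler: memory 2+8+2=12, value 24+28+21=73
- metrics+cache: memory 6+2=8, value 28+24=52
Best: 73 rps.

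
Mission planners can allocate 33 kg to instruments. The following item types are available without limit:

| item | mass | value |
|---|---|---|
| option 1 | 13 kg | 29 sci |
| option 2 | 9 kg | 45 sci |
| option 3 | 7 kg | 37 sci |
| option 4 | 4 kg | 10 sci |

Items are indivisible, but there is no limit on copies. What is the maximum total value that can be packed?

164 sci

Best value-per-unit is option 3 at 37/7; filling with it alone gives 4×37 = 148.
Optimal mix: 2×option 2 + 2×option 3 → mass 32, value 164.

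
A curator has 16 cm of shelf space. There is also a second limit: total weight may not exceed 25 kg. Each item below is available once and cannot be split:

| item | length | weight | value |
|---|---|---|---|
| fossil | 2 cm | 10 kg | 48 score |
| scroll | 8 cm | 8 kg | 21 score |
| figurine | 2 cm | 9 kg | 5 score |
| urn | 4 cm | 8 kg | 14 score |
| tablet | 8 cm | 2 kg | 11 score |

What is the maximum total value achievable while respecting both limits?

Feasible sets respecting both limits:
- fossil+urn+tablet: length 14, weight 20, value 73
- fossil+scroll: length 10, weight 18, value 69
- fossil+figurine+tablet: length 12, weight 21, value 64
- fossil+urn: length 6, weight 18, value 62
Best: 73 score.

73 score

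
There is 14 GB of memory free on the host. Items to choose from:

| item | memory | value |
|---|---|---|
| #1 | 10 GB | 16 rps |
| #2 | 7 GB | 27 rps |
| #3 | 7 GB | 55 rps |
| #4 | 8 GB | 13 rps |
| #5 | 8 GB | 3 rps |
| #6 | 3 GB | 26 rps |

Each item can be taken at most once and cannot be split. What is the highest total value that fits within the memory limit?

82 rps

Check high-value combinations within 14 GB:
- #2+#3: memory 7+7=14, value 27+55=82
- #3+#6: memory 7+3=10, value 55+26=81
- #3: memory 7, value 55
- #2+#6: memory 7+3=10, value 27+26=53
- #1+#6: memory 10+3=13, value 16+26=42
Best: 82 rps.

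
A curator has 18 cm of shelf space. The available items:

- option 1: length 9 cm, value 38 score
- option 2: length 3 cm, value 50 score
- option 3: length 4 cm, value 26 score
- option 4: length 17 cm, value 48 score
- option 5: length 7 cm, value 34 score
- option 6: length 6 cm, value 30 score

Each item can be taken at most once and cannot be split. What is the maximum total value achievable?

118 score

Check high-value combinations within 18 cm:
- option 1+option 2+option 6: length 9+3+6=18, value 38+50+30=118
- option 1+option 2+option 3: length 9+3+4=16, value 38+50+26=114
- option 2+option 5+option 6: length 3+7+6=16, value 50+34+30=114
- option 2+option 3+option 5: length 3+4+7=14, value 50+26+34=110
- option 2+option 3+option 6: length 3+4+6=13, value 50+26+30=106
Best: 118 score.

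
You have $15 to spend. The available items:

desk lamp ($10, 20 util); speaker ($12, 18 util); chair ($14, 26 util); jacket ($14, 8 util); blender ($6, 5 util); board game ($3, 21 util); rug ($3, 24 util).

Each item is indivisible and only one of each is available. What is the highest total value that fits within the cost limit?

50 util

Check high-value combinations within $15:
- blender+board game+rug: cost 6+3+3=12, value 5+21+24=50
- board game+rug: cost 3+3=6, value 21+24=45
- desk lamp+rug: cost 10+3=13, value 20+24=44
Best: 50 util.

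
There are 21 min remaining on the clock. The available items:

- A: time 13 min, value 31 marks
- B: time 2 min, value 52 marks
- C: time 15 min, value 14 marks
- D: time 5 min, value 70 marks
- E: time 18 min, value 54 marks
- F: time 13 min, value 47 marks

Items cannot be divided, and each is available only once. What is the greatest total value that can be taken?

169 marks

Check high-value combinations within 21 min:
- B+D+F: time 2+5+13=20, value 52+70+47=169
- A+B+D: time 13+2+5=20, value 31+52+70=153
- B+D: time 2+5=7, value 52+70=122
- D+F: time 5+13=18, value 70+47=117
Best: 169 marks.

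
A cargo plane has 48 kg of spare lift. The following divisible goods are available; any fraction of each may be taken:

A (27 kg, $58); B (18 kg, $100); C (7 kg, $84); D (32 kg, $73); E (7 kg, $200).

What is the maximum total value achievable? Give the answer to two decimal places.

420.50

Take in order of value per unit:
- E (200/7 per unit): all 7 → value 200, running total 200.00
- C (84/7 per unit): all 7 → value 84, running total 284.00
- B (100/18 per unit): all 18 → value 100, running total 384.00
- D (73/32 per unit): 16 of 32 → value 16×73/32 = 36.5000, running total 420.50
Total 420.50.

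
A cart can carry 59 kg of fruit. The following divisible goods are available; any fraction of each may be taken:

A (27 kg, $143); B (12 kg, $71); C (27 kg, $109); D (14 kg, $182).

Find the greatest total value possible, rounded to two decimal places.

Take in order of value per unit:
- D (182/14 per unit): all 14 → value 182, running total 182.00
- B (71/12 per unit): all 12 → value 71, running total 253.00
- A (143/27 per unit): all 27 → value 143, running total 396.00
- C (109/27 per unit): 6 of 27 → value 6×109/27 = 24.2222, running total 420.22
Total 420.22.

420.22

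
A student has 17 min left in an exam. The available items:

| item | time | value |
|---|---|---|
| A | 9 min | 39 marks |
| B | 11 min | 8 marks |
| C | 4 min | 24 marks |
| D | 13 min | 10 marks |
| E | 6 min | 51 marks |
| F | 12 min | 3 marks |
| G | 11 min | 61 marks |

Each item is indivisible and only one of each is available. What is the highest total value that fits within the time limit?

112 marks

Check high-value combinations within 17 min:
- E+G: time 6+11=17, value 51+61=112
- A+E: time 9+6=15, value 39+51=90
- C+G: time 4+11=15, value 24+61=85
- C+E: time 4+6=10, value 24+51=75
Best: 112 marks.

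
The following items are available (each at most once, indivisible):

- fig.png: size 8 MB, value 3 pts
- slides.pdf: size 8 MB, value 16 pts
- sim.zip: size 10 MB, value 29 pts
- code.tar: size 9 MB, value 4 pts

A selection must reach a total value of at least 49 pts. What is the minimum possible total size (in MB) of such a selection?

Subsets with value ≥ 49, sorted by total size:
- slides.pdf+sim.zip+code.tar: size 27, value 49
- fig.png+slides.pdf+sim.zip+code.tar: size 35, value 52
Minimum size: 27 MB.

27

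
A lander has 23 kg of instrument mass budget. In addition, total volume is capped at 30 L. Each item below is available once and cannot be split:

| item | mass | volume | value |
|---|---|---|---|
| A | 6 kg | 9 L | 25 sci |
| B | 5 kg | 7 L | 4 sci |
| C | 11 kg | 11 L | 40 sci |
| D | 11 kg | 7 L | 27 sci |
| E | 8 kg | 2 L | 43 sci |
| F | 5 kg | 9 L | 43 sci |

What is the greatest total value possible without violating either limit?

Feasible sets respecting both limits:
- A+E+F: mass 19, volume 20, value 111
- A+C+F: mass 22, volume 29, value 108
- A+D+F: mass 22, volume 25, value 95
- B+E+F: mass 18, volume 18, value 90
Best: 111 sci.

111 sci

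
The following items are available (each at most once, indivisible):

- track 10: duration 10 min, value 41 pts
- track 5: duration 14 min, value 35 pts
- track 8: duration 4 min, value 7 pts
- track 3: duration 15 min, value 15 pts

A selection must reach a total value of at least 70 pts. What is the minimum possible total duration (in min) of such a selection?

24

Subsets with value ≥ 70, sorted by total duration:
- track 10+track 5: duration 24, value 76
- track 10+track 5+track 8: duration 28, value 83
- track 10+track 5+track 3: duration 39, value 91
- track 10+track 5+track 8+track 3: duration 43, value 98
Minimum duration: 24 min.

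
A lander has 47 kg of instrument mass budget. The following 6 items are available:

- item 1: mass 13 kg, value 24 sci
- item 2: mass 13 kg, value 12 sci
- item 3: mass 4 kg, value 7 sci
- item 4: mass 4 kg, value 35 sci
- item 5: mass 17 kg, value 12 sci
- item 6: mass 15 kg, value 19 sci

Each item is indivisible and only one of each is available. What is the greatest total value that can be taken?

90 sci

Check high-value combinations within 47 kg:
- item 1+item 2+item 4+item 6: mass 13+13+4+15=45, value 24+12+35+19=90
- item 1+item 3+item 4+item 6: mass 13+4+4+15=36, value 24+7+35+19=85
- item 1+item 2+item 4+item 5: mass 13+13+4+17=47, value 24+12+35+12=83
Best: 90 sci.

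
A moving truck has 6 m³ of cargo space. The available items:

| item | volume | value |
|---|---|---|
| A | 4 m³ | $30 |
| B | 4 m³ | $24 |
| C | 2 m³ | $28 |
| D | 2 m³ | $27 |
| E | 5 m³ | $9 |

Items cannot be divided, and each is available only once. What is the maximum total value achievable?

$58

This is a 0/1 knapsack; check combinations near the capacity.
- A+C: volume 4+2=6, value 30+28=58
- A+D: volume 4+2=6, value 30+27=57
- C+D: volume 2+2=4, value 28+27=55
Best: $58.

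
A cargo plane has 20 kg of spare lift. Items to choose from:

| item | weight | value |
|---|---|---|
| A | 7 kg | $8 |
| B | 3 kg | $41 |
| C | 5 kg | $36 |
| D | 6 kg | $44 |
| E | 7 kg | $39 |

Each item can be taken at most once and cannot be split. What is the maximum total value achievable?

$124

This is a 0/1 knapsack; check combinations near the capacity.
- B+D+E: weight 3+6+7=16, value 41+44+39=124
- B+C+D: weight 3+5+6=14, value 41+36+44=121
- C+D+E: weight 5+6+7=18, value 36+44+39=119
- B+C+E: weight 3+5+7=15, value 41+36+39=116
- A+B+D: weight 7+3+6=16, value 8+41+44=93
Best: $124.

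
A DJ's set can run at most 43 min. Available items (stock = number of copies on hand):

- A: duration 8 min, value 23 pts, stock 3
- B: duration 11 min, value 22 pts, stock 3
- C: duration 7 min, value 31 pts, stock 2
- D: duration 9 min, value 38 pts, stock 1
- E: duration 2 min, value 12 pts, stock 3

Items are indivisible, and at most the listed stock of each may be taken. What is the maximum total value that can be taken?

Top feasible selections:
- 2×A + 2×C + 1×D + 2×E: duration 43, value 170
- 1×A + 2×C + 1×D + 3×E: duration 37, value 159
Best: 170 pts.

170 pts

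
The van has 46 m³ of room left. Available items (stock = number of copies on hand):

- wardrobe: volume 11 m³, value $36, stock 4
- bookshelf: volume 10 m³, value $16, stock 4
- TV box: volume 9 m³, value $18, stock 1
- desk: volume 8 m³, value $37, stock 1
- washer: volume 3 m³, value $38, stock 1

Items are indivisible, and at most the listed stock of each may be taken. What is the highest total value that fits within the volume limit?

$183

Top feasible selections:
- 3×wardrobe + 1×desk + 1×washer: volume 44, value 183
- 2×wardrobe + 1×TV box + 1×desk + 1×washer: volume 42, value 165
- 3×wardrobe + 1×TV box + 1×washer: volume 45, value 164
Best: $183.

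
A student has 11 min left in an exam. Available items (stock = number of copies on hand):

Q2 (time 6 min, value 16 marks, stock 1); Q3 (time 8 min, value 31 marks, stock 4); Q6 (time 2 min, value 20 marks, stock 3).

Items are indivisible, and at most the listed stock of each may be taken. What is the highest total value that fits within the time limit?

Best selections within time 11 and stock limits:
- 3×Q6: time 6, value 60
- 1×Q2 + 2×Q6: time 10, value 56
Best: 60 marks.

60 marks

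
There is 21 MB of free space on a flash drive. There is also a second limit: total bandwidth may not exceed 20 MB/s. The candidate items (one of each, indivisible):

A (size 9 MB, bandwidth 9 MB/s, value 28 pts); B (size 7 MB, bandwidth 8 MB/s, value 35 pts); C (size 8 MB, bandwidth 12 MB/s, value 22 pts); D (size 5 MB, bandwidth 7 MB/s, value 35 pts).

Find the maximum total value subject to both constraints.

70 pts

Feasible sets respecting both limits:
- B+D: size 12, bandwidth 15, value 70
- A+B: size 16, bandwidth 17, value 63
- A+D: size 14, bandwidth 16, value 63
Best: 70 pts.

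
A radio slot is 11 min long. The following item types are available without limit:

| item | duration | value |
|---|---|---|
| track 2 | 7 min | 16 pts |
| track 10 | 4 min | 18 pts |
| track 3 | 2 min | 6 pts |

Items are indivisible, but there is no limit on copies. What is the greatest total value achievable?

42 pts

Best value-per-unit is track 10 at 18/4; filling with it alone gives 2×18 = 36.
Optimal mix: 2×track 10 + 1×track 3 → duration 10, value 42.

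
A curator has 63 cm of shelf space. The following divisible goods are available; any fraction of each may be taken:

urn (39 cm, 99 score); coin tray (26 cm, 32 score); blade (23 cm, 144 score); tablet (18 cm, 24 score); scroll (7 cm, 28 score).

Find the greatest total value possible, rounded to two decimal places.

255.77

Take in order of value per unit:
- blade (144/23 per unit): all 23 → value 144, running total 144.00
- scroll (28/7 per unit): all 7 → value 28, running total 172.00
- urn (99/39 per unit): 33 of 39 → value 33×99/39 = 83.7692, running total 255.77
Total 255.77.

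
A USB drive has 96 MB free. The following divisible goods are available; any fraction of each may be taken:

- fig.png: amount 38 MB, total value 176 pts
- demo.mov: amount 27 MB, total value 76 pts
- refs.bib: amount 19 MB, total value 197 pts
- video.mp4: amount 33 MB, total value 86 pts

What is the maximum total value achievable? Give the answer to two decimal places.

Take in order of value per unit:
- refs.bib (197/19 per unit): all 19 → value 197, running total 197.00
- fig.png (176/38 per unit): all 38 → value 176, running total 373.00
- demo.mov (76/27 per unit): all 27 → value 76, running total 449.00
- video.mp4 (86/33 per unit): 12 of 33 → value 12×86/33 = 31.2727, running total 480.27
Total 480.27.

480.27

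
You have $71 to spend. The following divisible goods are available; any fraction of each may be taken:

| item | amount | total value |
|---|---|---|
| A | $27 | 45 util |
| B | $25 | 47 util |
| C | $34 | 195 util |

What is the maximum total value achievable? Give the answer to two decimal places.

Take in order of value per unit:
- C (195/34 per unit): all 34 → value 195, running total 195.00
- B (47/25 per unit): all 25 → value 47, running total 242.00
- A (45/27 per unit): 12 of 27 → value 12×45/27 = 20.0000, running total 262.00
Total 262.00.

262.00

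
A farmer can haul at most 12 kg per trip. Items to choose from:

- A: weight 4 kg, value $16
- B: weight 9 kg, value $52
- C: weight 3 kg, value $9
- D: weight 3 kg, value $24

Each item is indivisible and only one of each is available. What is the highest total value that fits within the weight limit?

Check high-value combinations within 12 kg:
- B+D: weight 9+3=12, value 52+24=76
- B+C: weight 9+3=12, value 52+9=61
- B: weight 9, value 52
- A+C+D: weight 4+3+3=10, value 16+9+24=49
- A+D: weight 4+3=7, value 16+24=40
Best: $76.

$76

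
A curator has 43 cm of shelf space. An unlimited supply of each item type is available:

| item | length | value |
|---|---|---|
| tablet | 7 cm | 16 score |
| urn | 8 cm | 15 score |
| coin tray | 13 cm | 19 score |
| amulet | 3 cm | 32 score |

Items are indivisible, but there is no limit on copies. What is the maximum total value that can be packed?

448 score

Best value-per-unit is amulet at 32/3, and filling with it alone uses length 14×3=42. No mix of the others beats 14×32 = 448.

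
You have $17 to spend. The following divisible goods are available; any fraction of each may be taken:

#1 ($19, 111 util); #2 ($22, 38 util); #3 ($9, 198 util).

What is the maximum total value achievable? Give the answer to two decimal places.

244.74

Take in order of value per unit:
- #3 (198/9 per unit): all 9 → value 198, running total 198.00
- #1 (111/19 per unit): 8 of 19 → value 8×111/19 = 46.7368, running total 244.74
Total 244.74.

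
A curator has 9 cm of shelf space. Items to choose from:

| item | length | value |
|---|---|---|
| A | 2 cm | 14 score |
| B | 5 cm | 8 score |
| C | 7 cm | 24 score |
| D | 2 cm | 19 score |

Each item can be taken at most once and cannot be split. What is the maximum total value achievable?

43 score

This is a 0/1 knapsack; check combinations near the capacity.
- C+D: length 7+2=9, value 24+19=43
- A+B+D: length 2+5+2=9, value 14+8+19=41
- A+C: length 2+7=9, value 14+24=38
Best: 43 score.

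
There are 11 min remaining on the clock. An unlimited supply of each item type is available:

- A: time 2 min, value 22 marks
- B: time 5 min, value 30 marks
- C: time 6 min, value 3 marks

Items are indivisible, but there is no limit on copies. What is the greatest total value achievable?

110 marks

Best value-per-unit is A at 22/2, and filling with it alone uses time 5×2=10. No mix of the others beats 5×22 = 110.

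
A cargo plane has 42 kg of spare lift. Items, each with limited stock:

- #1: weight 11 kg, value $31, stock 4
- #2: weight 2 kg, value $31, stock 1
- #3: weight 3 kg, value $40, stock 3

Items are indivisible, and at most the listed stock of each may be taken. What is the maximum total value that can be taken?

Top feasible selections:
- 2×#1 + 1×#2 + 3×#3: weight 33, value 213
- 3×#1 + 3×#3: weight 42, value 213
- 3×#1 + 1×#2 + 2×#3: weight 41, value 204
Best: $213.

$213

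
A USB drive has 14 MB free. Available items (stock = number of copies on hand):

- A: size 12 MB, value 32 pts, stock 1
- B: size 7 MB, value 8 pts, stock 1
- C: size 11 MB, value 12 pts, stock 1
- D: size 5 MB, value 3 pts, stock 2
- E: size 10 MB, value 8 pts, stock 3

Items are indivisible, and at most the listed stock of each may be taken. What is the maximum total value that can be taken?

Best selections within size 14 and stock limits:
- 1×A: size 12, value 32
- 1×C: size 11, value 12
- 1×B + 1×D: size 12, value 11
Best: 32 pts.

32 pts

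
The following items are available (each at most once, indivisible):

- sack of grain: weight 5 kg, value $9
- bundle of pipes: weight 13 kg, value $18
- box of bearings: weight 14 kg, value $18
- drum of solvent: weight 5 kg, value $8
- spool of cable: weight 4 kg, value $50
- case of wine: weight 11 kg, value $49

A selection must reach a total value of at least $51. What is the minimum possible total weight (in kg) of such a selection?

Subsets with value ≥ 51, sorted by total weight:
- sack of grain+spool of cable: weight 9, value 59
- drum of solvent+spool of cable: weight 9, value 58
Minimum weight: 9 kg.

9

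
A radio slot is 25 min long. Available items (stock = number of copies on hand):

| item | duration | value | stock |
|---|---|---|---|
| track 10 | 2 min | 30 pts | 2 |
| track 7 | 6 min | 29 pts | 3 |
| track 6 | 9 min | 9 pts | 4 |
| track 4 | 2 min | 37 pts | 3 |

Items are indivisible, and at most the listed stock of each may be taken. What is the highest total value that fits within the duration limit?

Best selections within duration 25 and stock limits:
- 2×track 10 + 2×track 7 + 3×track 4: duration 22, value 229
- 2×track 10 + 1×track 7 + 1×track 6 + 3×track 4: duration 25, value 209
- 2×track 10 + 1×track 7 + 3×track 4: duration 16, value 200
Best: 229 pts.

229 pts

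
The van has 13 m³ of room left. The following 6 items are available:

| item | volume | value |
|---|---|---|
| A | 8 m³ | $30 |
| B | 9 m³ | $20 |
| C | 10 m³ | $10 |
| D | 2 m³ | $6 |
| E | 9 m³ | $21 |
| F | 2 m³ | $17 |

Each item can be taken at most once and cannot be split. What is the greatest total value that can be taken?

$53

Check high-value combinations within 13 m³:
- A+D+F: volume 8+2+2=12, value 30+6+17=53
- A+F: volume 8+2=10, value 30+17=47
- D+E+F: volume 2+9+2=13, value 6+21+17=44
Best: $53.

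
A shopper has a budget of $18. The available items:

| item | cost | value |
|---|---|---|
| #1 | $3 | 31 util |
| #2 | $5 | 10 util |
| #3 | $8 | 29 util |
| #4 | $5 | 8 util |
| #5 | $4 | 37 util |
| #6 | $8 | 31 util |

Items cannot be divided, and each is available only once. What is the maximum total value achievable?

This is a 0/1 knapsack; check combinations near the capacity.
- #1+#5+#6: cost 3+4+8=15, value 31+37+31=99
- #1+#3+#5: cost 3+8+4=15, value 31+29+37=97
- #1+#2+#4+#5: cost 3+5+5+4=17, value 31+10+8+37=86
Best: 99 util.

99 util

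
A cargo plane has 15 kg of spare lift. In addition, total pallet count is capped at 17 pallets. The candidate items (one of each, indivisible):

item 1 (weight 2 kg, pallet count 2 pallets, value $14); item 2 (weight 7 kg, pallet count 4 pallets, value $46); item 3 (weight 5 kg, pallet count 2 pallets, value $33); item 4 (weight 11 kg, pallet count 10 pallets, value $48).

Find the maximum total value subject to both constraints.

Feasible sets respecting both limits:
- item 1+item 2+item 3: weight 14, pallet count 8, value 93
- item 2+item 3: weight 12, pallet count 6, value 79
- item 1+item 4: weight 13, pallet count 12, value 62
- item 1+item 2: weight 9, pallet count 6, value 60
Best: $93.

$93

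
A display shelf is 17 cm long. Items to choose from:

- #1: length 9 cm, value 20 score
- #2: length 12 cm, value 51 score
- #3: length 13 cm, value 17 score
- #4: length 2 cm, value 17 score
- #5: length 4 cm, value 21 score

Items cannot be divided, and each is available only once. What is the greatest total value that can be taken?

72 score

This is a 0/1 knapsack; check combinations near the capacity.
- #2+#5: length 12+4=16, value 51+21=72
- #2+#4: length 12+2=14, value 51+17=68
- #1+#4+#5: length 9+2+4=15, value 20+17+21=58
- #2: length 12, value 51
Best: 72 score.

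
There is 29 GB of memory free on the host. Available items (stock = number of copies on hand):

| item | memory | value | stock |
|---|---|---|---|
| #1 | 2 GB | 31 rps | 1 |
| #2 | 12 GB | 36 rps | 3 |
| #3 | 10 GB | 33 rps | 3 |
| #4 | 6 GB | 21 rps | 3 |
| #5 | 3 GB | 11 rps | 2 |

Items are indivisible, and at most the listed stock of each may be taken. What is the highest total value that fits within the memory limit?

Top feasible selections:
- 1×#1 + 1×#2 + 2×#4 + 1×#5: memory 29, value 120
- 1×#1 + 2×#3 + 2×#5: memory 28, value 119
- 1×#1 + 2×#3 + 1×#4: memory 28, value 118
Best: 120 rps.

120 rps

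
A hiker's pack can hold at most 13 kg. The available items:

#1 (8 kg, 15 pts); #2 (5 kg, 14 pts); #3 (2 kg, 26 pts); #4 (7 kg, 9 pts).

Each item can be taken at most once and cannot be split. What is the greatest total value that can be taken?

Check high-value combinations within 13 kg:
- #1+#3: weight 8+2=10, value 15+26=41
- #2+#3: weight 5+2=7, value 14+26=40
- #3+#4: weight 2+7=9, value 26+9=35
Best: 41 pts.

41 pts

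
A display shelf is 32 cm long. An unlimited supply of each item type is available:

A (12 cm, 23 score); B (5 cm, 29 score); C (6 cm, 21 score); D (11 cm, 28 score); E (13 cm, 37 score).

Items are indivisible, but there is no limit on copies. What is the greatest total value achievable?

Best value-per-unit is B at 29/5, and filling with it alone uses length 6×5=30. No mix of the others beats 6×29 = 174.

174 score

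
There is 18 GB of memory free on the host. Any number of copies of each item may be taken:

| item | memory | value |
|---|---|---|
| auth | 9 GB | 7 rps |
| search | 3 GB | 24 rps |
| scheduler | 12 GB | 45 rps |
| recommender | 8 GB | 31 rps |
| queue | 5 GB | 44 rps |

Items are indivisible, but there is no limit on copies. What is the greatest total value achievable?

Best value-per-unit is queue at 44/5; filling with it alone gives 3×44 = 132.
Optimal mix: 1×search + 3×queue → memory 18, value 156.

156 rps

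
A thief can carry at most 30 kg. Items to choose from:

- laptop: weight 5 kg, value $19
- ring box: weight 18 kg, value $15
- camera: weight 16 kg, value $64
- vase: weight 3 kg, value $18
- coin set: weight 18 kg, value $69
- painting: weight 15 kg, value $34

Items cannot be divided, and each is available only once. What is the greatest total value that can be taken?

Check high-value combinations within 30 kg:
- laptop+vase+coin set: weight 5+3+18=26, value 19+18+69=106
- laptop+camera+vase: weight 5+16+3=24, value 19+64+18=101
- laptop+coin set: weight 5+18=23, value 19+69=88
Best: $106.

$106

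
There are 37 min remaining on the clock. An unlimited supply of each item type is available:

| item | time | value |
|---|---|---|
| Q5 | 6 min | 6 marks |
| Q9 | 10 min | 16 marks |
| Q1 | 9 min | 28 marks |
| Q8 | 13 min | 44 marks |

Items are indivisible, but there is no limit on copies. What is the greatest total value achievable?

Best value-per-unit is Q8 at 44/13; filling with it alone gives 2×44 = 88.
Optimal mix: 1×Q1 + 2×Q8 → time 35, value 116.

116 marks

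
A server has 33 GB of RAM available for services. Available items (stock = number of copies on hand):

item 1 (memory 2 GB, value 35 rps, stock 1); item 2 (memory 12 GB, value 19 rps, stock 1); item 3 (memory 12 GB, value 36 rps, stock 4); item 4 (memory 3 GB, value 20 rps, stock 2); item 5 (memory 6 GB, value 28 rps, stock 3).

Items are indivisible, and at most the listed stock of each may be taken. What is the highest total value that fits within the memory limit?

167 rps

Top feasible selections:
- 1×item 1 + 1×item 3 + 2×item 4 + 2×item 5: memory 32, value 167
- 1×item 1 + 2×item 4 + 3×item 5: memory 26, value 159
Best: 167 rps.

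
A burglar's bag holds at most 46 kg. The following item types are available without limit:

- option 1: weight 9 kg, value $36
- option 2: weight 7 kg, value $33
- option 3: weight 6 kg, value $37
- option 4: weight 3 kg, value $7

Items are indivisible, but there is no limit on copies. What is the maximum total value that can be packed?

Best value-per-unit is option 3 at 37/6; filling with it alone gives 7×37 = 259.
Optimal mix: 7×option 3 + 1×option 4 → weight 45, value 266.

$266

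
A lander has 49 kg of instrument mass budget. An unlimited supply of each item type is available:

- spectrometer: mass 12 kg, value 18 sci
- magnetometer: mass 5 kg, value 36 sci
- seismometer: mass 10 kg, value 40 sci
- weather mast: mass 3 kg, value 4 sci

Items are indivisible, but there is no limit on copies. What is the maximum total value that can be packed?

Best value-per-unit is magnetometer at 36/5; filling with it alone gives 9×36 = 324.
Optimal mix: 9×magnetometer + 1×weather mast → mass 48, value 328.

328 sci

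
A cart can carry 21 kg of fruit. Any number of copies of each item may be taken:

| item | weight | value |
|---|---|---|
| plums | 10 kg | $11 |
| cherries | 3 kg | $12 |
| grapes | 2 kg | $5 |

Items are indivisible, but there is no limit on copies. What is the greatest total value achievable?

$84

Best value-per-unit is cherries at 12/3, and filling with it alone uses weight 7×3=21. No mix of the others beats 7×12 = 84.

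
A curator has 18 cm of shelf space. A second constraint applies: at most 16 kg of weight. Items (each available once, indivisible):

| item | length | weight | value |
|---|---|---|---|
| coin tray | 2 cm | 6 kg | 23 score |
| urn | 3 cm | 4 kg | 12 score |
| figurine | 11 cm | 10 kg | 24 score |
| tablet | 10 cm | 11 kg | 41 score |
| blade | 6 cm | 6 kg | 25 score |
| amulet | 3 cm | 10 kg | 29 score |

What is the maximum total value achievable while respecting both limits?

Feasible sets respecting both limits:
- coin tray+urn+blade: length 11, weight 16, value 60
- blade+amulet: length 9, weight 16, value 54
- urn+tablet: length 13, weight 15, value 53
- coin tray+amulet: length 5, weight 16, value 52
Best: 60 score.

60 score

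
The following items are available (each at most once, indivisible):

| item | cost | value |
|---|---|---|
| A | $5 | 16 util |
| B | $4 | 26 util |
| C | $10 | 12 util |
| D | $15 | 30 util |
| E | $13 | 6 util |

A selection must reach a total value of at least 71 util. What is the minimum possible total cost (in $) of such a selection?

24

Subsets with value ≥ 71, sorted by total cost:
- A+B+D: cost 24, value 72
- A+B+C+D: cost 34, value 84
Minimum cost: 24 $.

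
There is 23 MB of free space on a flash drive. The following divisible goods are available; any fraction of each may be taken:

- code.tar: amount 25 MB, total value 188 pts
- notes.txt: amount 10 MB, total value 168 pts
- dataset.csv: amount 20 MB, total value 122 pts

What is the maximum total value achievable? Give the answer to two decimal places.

Take in order of value per unit:
- notes.txt (168/10 per unit): all 10 → value 168, running total 168.00
- code.tar (188/25 per unit): 13 of 25 → value 13×188/25 = 97.7600, running total 265.76
Total 265.76.

265.76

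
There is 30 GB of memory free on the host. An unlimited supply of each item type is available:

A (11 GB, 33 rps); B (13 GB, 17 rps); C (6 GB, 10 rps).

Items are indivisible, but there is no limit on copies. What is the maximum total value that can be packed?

Best value-per-unit is A at 33/11; filling with it alone gives 2×33 = 66.
Optimal mix: 2×A + 1×C → memory 28, value 76.

76 rps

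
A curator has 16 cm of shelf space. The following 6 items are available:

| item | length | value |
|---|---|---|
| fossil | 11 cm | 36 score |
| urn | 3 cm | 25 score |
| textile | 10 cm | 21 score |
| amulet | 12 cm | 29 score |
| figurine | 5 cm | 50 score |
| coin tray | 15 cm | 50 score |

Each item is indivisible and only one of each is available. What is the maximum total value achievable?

Check high-value combinations within 16 cm:
- fossil+figurine: length 11+5=16, value 36+50=86
- urn+figurine: length 3+5=8, value 25+50=75
- textile+figurine: length 10+5=15, value 21+50=71
- fossil+urn: length 11+3=14, value 36+25=61
Best: 86 score.

86 score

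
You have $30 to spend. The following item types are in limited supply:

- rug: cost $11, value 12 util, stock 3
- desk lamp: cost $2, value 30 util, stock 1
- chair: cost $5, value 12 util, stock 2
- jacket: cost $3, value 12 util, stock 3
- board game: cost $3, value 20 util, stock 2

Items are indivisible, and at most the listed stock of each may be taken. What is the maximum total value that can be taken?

Top feasible selections:
- 1×desk lamp + 2×chair + 3×jacket + 2×board game: cost 27, value 130
- 1×desk lamp + 1×chair + 3×jacket + 2×board game: cost 22, value 118
Best: 130 util.

130 util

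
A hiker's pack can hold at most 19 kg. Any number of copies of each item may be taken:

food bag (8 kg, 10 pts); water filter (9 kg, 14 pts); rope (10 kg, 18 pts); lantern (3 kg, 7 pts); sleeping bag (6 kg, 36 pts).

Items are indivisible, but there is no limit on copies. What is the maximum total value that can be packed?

108 pts

Best value-per-unit is sleeping bag at 36/6, and filling with it alone uses weight 3×6=18. No mix of the others beats 3×36 = 108.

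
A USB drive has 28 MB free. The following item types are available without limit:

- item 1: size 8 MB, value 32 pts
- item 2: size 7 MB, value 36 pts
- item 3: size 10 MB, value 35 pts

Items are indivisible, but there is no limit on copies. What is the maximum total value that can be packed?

144 pts

Best value-per-unit is item 2 at 36/7, and filling with it alone uses size 4×7=28. No mix of the others beats 4×36 = 144.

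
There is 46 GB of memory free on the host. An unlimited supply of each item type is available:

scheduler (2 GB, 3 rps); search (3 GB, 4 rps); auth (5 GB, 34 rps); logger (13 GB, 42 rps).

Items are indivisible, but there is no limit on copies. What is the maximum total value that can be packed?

Best value-per-unit is auth at 34/5, and filling with it alone uses memory 9×5=45. No mix of the others beats 9×34 = 306.

306 rps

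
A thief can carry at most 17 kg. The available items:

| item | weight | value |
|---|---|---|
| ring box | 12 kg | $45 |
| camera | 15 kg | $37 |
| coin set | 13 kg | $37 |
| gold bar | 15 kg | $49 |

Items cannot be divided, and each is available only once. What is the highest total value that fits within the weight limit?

Check high-value combinations within 17 kg:
- gold bar: weight 15, value 49
- ring box: weight 12, value 45
- coin set: weight 13, value 37
- camera: weight 15, value 37
Best: $49.

$49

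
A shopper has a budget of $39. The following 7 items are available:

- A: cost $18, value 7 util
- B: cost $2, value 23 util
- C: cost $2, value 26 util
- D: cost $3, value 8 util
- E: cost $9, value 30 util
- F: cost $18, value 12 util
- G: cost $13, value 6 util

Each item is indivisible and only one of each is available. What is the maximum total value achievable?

This is a 0/1 knapsack; check combinations near the capacity.
- B+C+D+E+F: cost 2+2+3+9+18=34, value 23+26+8+30+12=99
- A+B+C+D+E: cost 18+2+2+3+9=34, value 7+23+26+8+30=94
- B+C+D+E+G: cost 2+2+3+9+13=29, value 23+26+8+30+6=93
- B+C+E+F: cost 2+2+9+18=31, value 23+26+30+12=91
Best: 99 util.

99 util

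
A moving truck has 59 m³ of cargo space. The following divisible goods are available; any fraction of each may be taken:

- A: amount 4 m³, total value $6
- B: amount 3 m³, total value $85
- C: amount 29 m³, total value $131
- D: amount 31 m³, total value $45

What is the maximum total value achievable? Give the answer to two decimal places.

Take in order of value per unit:
- B (85/3 per unit): all 3 → value 85, running total 85.00
- C (131/29 per unit): all 29 → value 131, running total 216.00
- A (6/4 per unit): all 4 → value 6, running total 222.00
- D (45/31 per unit): 23 of 31 → value 23×45/31 = 33.3871, running total 255.39
Total 255.39.

255.39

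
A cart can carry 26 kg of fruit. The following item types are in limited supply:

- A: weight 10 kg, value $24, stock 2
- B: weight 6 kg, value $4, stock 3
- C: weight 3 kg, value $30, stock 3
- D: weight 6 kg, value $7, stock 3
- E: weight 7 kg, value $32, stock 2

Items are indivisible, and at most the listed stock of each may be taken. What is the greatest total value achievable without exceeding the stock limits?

Top feasible selections:
- 3×C + 2×E: weight 23, value 154
- 1×A + 3×C + 1×E: weight 26, value 146
- 2×C + 1×D + 2×E: weight 26, value 131
Best: $154.

$154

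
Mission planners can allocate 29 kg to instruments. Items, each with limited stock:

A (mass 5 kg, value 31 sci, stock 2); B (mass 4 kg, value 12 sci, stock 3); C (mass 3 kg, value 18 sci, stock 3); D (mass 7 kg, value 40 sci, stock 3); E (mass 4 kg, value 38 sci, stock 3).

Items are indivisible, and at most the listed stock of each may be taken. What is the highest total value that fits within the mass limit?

Top feasible selections:
- 2×A + 1×D + 3×E: mass 29, value 216
- 2×A + 2×C + 3×E: mass 28, value 212
Best: 216 sci.

216 sci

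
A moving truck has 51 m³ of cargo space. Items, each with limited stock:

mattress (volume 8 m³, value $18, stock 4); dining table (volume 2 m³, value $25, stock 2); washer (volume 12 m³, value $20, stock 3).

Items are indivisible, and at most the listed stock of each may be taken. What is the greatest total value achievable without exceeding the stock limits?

$142

Top feasible selections:
- 4×mattress + 2×dining table + 1×washer: volume 48, value 142
- 1×mattress + 2×dining table + 3×washer: volume 48, value 128
- 2×mattress + 2×dining table + 2×washer: volume 44, value 126
Best: $142.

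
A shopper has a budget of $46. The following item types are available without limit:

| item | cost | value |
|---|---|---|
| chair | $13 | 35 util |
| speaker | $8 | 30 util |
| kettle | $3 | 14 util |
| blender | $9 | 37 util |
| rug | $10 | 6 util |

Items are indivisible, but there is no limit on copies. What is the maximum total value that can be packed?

Best value-per-unit is kettle at 14/3, and filling with it alone uses cost 15×3=45. No mix of the others beats 15×14 = 210.

210 util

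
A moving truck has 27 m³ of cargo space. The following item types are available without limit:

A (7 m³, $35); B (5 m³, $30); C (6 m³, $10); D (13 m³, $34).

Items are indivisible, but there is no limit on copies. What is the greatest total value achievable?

$155

Best value-per-unit is B at 30/5; filling with it alone gives 5×30 = 150.
Optimal mix: 1×A + 4×B → volume 27, value 155.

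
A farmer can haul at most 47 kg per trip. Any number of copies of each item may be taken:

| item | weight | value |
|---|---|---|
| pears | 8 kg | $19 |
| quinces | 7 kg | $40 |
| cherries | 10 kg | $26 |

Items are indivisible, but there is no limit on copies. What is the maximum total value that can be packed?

$240

Best value-per-unit is quinces at 40/7, and filling with it alone uses weight 6×7=42. No mix of the others beats 6×40 = 240.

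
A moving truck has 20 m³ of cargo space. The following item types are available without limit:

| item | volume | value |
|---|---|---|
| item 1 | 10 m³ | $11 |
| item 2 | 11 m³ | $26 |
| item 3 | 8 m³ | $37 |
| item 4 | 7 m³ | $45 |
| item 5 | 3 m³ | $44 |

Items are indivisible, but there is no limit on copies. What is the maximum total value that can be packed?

Best value-per-unit is item 5 at 44/3, and filling with it alone uses volume 6×3=18. No mix of the others beats 6×44 = 264.

$264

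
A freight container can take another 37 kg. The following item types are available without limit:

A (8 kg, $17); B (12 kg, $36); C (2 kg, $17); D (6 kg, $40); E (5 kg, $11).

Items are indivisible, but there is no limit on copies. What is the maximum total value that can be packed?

$306

Best value-per-unit is C at 17/2, and filling with it alone uses weight 18×2=36. No mix of the others beats 18×17 = 306.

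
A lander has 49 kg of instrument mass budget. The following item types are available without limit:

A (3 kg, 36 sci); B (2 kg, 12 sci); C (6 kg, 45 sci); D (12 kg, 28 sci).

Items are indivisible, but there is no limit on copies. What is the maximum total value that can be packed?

576 sci

Best value-per-unit is A at 36/3, and filling with it alone uses mass 16×3=48. No mix of the others beats 16×36 = 576.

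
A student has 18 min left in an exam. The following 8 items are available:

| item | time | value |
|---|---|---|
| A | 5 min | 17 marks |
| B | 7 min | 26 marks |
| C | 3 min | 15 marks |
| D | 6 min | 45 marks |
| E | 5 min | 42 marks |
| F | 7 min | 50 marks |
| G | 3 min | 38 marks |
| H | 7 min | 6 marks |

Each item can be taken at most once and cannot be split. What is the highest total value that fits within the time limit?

Check high-value combinations within 18 min:
- C+E+F+G: time 3+5+7+3=18, value 15+42+50+38=145
- C+D+E+G: time 3+6+5+3=17, value 15+45+42+38=140
- D+E+F: time 6+5+7=18, value 45+42+50=137
- D+F+G: time 6+7+3=16, value 45+50+38=133
Best: 145 marks.

145 marks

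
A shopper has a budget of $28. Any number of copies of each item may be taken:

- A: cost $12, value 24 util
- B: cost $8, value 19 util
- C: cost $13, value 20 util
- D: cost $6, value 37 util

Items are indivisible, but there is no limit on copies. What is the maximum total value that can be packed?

148 util

Best value-per-unit is D at 37/6, and filling with it alone uses cost 4×6=24. No mix of the others beats 4×37 = 148.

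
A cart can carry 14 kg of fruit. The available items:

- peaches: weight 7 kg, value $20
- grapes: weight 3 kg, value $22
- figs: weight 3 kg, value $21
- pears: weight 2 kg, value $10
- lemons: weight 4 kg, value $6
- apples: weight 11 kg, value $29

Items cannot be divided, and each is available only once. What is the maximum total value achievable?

Check high-value combinations within 14 kg:
- peaches+grapes+figs: weight 7+3+3=13, value 20+22+21=63
- grapes+figs+pears+lemons: weight 3+3+2+4=12, value 22+21+10+6=59
- grapes+figs+pears: weight 3+3+2=8, value 22+21+10=53
- peaches+grapes+pears: weight 7+3+2=12, value 20+22+10=52
Best: $63.

$63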